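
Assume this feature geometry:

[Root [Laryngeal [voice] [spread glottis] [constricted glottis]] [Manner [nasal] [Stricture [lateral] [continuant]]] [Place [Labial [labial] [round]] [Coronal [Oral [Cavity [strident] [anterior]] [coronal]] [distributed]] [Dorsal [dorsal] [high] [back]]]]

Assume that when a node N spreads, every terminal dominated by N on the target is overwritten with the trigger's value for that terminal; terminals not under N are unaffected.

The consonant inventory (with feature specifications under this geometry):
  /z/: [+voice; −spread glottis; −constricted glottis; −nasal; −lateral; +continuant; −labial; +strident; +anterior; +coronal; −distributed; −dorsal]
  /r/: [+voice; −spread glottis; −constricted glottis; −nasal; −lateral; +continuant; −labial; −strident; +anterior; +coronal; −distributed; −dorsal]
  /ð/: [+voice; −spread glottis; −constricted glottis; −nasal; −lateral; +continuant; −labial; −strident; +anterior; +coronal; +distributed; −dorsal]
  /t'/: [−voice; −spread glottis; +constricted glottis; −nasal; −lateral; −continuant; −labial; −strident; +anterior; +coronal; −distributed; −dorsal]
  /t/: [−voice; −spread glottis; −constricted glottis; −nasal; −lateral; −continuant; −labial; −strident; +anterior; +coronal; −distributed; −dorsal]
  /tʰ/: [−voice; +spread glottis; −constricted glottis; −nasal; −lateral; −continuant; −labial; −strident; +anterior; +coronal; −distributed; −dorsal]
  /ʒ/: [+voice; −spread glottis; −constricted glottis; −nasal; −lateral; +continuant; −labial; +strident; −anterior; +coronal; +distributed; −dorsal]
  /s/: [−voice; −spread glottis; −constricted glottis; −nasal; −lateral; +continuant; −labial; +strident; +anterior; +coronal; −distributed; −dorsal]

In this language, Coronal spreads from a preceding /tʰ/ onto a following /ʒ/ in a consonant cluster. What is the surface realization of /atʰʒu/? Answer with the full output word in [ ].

The Coronal node dominates the terminals [strident], [anterior], [coronal], [distributed].
Spreading Coronal from /tʰ/ onto /ʒ/ replaces those values with /tʰ/'s: [−strident], [+anterior], [+coronal], [−distributed]. Features outside Coronal ([voice], [spread glottis], [constricted glottis], …) stay as in /ʒ/.
Among the inventory, only /r/ has exactly this specification, giving the surface form [atʰru].

[atʰru]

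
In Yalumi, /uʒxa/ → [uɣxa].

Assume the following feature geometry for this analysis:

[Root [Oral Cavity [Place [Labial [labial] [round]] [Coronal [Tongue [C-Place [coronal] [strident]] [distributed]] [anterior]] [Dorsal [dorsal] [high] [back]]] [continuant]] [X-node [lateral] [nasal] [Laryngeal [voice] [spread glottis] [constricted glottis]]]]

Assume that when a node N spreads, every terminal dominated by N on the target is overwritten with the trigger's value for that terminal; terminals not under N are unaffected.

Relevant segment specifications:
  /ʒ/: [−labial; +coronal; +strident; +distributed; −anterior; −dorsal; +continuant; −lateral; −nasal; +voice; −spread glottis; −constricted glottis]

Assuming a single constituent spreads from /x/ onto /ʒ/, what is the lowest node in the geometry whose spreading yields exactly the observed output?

Place

/ʒ/ and [ɣ] differ in [coronal], [anterior], [distributed], [strident], [dorsal], [high], [back]; every other specified feature is identical.
In this geometry the lowest node dominating all of them is Place: every daughter of Place dominates only a proper subset, so no lower node suffices.
If Place spreads, every terminal under it takes /x/'s value, producing [ɣ] as observed.
[voice] stays as in /ʒ/ although /x/ differs there, so no node dominating it spread; among the remaining candidates Place is the lowest that derives the output.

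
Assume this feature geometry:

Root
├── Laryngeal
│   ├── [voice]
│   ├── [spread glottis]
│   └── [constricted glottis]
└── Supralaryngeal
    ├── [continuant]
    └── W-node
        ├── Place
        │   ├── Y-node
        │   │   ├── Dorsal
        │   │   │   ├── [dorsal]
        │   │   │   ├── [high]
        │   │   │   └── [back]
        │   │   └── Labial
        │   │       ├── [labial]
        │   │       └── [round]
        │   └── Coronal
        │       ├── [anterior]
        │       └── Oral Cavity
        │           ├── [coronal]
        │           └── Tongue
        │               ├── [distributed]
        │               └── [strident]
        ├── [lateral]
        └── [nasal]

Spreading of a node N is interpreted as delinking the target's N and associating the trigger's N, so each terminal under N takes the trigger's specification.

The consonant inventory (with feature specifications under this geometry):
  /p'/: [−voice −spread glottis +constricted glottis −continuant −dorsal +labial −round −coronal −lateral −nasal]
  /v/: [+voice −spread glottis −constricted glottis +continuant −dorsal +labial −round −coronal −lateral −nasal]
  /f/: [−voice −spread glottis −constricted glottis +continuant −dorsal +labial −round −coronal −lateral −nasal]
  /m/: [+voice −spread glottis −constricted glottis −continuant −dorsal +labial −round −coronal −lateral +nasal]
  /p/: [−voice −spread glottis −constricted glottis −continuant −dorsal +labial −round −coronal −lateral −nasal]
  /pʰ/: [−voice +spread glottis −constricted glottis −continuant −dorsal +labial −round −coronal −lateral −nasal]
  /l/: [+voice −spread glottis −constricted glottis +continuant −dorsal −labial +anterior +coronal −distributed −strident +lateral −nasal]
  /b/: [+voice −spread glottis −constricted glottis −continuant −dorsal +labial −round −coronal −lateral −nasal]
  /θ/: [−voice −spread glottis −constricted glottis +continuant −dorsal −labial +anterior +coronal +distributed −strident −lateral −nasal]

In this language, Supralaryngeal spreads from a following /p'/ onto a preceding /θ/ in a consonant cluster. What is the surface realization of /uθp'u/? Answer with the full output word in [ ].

Terminals under Supralaryngeal in this geometry: [continuant], [dorsal], [high], [back], [labial], [round], [anterior], [coronal], [distributed], [strident], [lateral], [nasal].
After delinking /θ/'s Supralaryngeal and linking /p'/'s, the affected terminals become [−continuant], [−dorsal], [+labial], [−round], [−coronal], [−lateral], [−nasal]; [voice], [spread glottis], [constricted glottis] (outside Supralaryngeal) are retained from /θ/.
Among the inventory, only /p/ has exactly this specification, giving the surface form [upp'u].

[upp'u]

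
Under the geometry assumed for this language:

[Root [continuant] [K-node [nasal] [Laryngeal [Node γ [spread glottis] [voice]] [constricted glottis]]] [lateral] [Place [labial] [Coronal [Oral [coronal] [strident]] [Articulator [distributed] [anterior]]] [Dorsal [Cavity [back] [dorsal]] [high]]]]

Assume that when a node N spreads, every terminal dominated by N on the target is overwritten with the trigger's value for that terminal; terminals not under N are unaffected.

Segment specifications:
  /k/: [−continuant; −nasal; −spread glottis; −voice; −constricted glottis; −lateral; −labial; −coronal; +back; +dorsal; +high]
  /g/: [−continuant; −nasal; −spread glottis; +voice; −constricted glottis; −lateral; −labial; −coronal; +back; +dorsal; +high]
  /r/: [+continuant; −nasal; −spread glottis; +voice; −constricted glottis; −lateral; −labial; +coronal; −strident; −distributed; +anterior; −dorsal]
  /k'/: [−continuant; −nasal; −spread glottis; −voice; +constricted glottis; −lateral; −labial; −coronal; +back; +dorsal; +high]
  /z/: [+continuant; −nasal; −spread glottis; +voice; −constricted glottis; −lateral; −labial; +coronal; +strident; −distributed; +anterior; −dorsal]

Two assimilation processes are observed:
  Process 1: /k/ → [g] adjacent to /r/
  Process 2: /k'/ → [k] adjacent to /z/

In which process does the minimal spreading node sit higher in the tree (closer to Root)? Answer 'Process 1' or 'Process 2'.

Process 1 alters [voice]; the lowest dominating node is [voice] (depth 4 from Root).
Process 2: the feature that changes is [constricted glottis]; the minimal node is [constricted glottis] (depth 3).
[constricted glottis] (depth 3) sits above [voice] (depth 4), making Process 2 the one with the higher spreading node.

Process 2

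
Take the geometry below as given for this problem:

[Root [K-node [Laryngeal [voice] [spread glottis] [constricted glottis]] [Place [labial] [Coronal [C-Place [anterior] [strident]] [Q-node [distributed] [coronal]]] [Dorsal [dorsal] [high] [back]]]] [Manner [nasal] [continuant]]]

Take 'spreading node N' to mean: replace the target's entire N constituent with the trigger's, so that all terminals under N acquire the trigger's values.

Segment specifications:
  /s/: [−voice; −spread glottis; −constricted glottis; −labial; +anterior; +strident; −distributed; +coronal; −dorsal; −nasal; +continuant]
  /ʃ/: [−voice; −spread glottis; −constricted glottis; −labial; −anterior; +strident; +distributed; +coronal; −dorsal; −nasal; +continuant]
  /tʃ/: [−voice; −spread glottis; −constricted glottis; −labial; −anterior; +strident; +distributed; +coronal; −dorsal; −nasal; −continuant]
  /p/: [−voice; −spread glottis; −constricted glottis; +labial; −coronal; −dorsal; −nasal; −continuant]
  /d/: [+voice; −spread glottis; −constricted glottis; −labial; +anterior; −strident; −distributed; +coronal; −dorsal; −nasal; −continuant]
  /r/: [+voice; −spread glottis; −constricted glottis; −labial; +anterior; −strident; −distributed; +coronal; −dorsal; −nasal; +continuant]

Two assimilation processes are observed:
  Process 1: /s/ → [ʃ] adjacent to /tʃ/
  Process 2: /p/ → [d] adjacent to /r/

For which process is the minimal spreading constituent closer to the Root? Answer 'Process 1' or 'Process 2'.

Process 2

In Process 1, [anterior], [distributed] change, so the minimal spreading node is Coronal at depth 3.
Process 2: the features that change are [voice], [labial], [coronal], [anterior], [distributed], [strident]; the minimal node is K-node (depth 1).
K-node is closer to Root than Coronal, so Process 2 spreads the higher node.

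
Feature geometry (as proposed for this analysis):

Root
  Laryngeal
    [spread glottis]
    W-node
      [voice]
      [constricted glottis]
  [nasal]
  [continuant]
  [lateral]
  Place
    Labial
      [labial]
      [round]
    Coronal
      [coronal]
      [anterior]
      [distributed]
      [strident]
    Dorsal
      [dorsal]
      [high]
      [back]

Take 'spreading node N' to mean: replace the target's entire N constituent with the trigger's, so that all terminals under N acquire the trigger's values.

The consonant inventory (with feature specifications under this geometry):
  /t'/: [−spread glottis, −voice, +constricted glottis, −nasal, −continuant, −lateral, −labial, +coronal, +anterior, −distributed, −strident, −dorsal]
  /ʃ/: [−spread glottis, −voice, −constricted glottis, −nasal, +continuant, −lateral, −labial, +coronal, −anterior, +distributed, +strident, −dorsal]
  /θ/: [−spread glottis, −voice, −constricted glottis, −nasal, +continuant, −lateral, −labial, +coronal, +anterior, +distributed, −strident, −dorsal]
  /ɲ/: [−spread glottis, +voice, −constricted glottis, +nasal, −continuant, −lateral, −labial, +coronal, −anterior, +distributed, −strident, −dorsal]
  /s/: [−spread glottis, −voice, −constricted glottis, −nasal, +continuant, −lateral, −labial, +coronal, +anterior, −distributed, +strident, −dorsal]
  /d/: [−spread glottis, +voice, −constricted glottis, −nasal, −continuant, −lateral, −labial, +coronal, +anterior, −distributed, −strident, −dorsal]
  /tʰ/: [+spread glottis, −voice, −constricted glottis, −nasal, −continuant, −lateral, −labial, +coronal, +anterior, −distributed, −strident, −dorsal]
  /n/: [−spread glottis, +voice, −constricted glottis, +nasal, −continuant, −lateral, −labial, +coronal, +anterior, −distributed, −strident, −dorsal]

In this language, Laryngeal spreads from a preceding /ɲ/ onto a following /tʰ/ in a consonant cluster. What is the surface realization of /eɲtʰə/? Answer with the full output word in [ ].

The Laryngeal node dominates the terminals [spread glottis], [voice], [constricted glottis].
After delinking /tʰ/'s Laryngeal and linking /ɲ/'s, the affected terminals become [−spread glottis], [+voice], [−constricted glottis]; [nasal], [continuant], [lateral], … (outside Laryngeal) are retained from /tʰ/.
The resulting bundle matches /d/ in the inventory; substituting it for /tʰ/ gives [eɲdə].

[eɲdə]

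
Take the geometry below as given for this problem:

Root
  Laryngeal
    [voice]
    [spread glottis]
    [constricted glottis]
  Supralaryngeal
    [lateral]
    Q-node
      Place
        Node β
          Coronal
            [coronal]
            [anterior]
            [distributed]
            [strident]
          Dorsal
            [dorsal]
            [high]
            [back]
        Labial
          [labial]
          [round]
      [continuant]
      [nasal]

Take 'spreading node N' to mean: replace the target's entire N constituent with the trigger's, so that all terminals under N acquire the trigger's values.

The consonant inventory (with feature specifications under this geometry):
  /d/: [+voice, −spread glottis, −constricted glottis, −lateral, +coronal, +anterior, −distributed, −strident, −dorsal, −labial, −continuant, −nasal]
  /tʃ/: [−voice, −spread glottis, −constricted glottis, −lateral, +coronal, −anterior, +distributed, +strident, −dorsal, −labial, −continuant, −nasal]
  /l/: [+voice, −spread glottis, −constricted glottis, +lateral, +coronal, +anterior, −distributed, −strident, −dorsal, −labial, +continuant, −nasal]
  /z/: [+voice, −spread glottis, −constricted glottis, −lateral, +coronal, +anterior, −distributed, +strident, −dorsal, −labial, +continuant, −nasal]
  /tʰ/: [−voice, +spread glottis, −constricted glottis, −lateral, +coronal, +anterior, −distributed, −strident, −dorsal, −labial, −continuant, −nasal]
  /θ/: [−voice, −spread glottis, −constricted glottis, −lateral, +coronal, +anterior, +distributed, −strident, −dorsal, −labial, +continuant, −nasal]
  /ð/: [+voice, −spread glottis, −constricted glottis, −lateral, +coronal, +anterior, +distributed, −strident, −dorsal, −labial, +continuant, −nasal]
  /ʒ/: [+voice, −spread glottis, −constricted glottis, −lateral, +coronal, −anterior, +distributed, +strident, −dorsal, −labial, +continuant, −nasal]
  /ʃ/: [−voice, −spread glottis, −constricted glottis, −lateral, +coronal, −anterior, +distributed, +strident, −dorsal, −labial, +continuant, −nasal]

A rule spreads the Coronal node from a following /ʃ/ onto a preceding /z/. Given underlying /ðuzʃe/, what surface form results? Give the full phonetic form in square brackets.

The Coronal node dominates the terminals [coronal], [anterior], [distributed], [strident].
The target acquires /ʃ/'s values for everything under Coronal — [+coronal], [−anterior], [+distributed], [+strident] — while keeping its own [voice], [spread glottis], [constricted glottis], ….
This feature bundle is that of [ʒ], so /ðuzʃe/ surfaces as [ðuʒʃe].

[ðuʒʃe]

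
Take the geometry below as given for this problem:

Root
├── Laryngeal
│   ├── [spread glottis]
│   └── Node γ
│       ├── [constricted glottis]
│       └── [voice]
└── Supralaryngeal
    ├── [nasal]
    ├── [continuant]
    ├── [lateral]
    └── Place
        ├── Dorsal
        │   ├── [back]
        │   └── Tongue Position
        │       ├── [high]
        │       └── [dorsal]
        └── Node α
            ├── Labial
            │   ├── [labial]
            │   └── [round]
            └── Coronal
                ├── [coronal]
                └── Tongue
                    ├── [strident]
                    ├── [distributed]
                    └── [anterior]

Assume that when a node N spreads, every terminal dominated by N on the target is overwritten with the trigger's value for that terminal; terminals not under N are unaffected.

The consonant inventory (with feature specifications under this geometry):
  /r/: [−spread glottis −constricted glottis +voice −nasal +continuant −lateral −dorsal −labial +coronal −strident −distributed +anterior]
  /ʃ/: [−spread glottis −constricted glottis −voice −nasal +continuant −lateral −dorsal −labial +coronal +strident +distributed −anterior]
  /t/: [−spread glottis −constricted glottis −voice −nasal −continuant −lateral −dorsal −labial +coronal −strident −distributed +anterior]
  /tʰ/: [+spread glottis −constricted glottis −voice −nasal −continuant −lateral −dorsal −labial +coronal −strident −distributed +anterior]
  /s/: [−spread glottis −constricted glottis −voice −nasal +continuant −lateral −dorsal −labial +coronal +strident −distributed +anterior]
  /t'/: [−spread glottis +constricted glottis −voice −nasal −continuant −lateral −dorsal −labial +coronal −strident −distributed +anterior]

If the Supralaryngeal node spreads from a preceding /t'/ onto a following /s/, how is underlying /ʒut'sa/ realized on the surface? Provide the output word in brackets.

The Supralaryngeal node dominates the terminals [nasal], [continuant], [lateral], [back], [high], [dorsal], [labial], [round], [coronal], [strident], [distributed], [anterior].
After delinking /s/'s Supralaryngeal and linking /t'/'s, the affected terminals become [−nasal], [−continuant], [−lateral], [−dorsal], [−labial], [+coronal], [−strident], [−distributed], [+anterior]; [spread glottis], [constricted glottis], [voice] (outside Supralaryngeal) are retained from /s/.
This feature bundle is that of [t], so /ʒut'sa/ surfaces as [ʒut'ta].

[ʒut'ta]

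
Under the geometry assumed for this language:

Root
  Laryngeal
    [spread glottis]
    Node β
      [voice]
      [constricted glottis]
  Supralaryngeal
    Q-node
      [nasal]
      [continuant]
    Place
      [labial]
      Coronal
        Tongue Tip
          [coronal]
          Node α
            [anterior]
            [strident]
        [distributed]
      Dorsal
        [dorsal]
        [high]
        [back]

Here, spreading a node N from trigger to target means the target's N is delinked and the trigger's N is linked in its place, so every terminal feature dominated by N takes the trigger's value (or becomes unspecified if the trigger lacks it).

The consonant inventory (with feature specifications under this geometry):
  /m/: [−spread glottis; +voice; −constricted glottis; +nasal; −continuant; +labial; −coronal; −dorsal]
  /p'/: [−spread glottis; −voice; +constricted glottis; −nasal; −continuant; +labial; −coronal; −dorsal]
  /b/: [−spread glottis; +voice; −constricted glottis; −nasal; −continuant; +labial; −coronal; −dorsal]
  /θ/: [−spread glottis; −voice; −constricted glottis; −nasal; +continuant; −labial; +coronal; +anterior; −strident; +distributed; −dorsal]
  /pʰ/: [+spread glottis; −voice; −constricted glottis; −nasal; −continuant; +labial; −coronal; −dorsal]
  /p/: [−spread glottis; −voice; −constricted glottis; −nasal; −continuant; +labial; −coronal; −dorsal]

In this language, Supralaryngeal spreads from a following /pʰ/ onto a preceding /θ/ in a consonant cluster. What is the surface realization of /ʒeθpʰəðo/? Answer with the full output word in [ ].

Supralaryngeal immediately or transitively dominates [nasal], [continuant], [labial], [coronal], [anterior], [strident], [distributed], [dorsal], [high], [back].
The target acquires /pʰ/'s values for everything under Supralaryngeal — [−nasal], [−continuant], [+labial], [−coronal], [−dorsal] — while keeping its own [spread glottis], [voice], [constricted glottis].
Among the inventory, only /p/ has exactly this specification, giving the surface form [ʒeppʰəðo].

[ʒeppʰəðo]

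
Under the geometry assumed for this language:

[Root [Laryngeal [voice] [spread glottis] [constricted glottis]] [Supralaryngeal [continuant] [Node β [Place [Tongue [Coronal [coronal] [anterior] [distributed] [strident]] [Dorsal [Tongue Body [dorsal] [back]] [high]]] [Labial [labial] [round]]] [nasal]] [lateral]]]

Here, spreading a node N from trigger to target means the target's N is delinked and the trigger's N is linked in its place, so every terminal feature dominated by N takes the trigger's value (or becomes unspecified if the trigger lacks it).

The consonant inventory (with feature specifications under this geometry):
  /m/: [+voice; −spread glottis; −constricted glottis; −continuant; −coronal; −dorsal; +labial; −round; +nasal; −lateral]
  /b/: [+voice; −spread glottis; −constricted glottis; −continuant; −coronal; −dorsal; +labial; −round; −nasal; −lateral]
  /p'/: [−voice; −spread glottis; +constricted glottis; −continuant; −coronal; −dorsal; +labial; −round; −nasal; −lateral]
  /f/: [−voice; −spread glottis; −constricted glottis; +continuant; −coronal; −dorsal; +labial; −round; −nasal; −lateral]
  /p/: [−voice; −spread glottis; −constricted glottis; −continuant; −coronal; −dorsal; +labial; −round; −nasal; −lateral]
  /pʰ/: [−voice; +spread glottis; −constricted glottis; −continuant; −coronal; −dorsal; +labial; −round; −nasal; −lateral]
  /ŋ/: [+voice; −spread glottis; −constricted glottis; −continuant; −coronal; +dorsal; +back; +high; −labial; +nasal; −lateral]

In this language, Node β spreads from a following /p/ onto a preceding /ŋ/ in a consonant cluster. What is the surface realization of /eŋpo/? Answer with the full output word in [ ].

The Node β node dominates the terminals [coronal], [anterior], [distributed], [strident], [dorsal], [back], [high], [labial], [round], [nasal].
After delinking /ŋ/'s Node β and linking /p/'s, the affected terminals become [−coronal], [−dorsal], [+labial], [−round], [−nasal]; [voice], [spread glottis], [constricted glottis], … (outside Node β) are retained from /ŋ/.
The resulting bundle matches /b/ in the inventory; substituting it for /ŋ/ gives [ebpo].

[ebpo]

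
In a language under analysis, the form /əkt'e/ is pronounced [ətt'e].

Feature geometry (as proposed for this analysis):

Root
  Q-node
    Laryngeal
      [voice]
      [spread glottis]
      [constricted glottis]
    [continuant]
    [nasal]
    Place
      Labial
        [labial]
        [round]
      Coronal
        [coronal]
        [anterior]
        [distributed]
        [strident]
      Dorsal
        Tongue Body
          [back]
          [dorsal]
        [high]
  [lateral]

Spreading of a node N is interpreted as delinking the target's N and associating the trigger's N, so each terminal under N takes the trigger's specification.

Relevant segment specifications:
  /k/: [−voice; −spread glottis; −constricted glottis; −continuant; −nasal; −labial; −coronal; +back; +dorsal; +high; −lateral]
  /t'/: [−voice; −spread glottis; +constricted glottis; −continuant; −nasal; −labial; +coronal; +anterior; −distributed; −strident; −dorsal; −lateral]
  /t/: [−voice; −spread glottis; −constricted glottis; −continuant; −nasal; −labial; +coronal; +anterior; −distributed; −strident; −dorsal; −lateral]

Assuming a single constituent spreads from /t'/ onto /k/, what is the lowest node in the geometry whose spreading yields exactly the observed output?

/k/ and [t] differ in [coronal], [anterior], [distributed], [strident], [dorsal], [high], [back]; every other specified feature is identical.
These terminals are all dominated by Place, and no proper subconstituent of Place covers them all; Place is their lowest common ancestor.
If Place spreads, every terminal under it takes /t'/'s value, producing [t] as observed.
Had Q-node or a higher node spread, [constricted glottis] would have taken /t'/'s value; it stays as in /k/, confirming the spreading constituent is exactly Place.

Place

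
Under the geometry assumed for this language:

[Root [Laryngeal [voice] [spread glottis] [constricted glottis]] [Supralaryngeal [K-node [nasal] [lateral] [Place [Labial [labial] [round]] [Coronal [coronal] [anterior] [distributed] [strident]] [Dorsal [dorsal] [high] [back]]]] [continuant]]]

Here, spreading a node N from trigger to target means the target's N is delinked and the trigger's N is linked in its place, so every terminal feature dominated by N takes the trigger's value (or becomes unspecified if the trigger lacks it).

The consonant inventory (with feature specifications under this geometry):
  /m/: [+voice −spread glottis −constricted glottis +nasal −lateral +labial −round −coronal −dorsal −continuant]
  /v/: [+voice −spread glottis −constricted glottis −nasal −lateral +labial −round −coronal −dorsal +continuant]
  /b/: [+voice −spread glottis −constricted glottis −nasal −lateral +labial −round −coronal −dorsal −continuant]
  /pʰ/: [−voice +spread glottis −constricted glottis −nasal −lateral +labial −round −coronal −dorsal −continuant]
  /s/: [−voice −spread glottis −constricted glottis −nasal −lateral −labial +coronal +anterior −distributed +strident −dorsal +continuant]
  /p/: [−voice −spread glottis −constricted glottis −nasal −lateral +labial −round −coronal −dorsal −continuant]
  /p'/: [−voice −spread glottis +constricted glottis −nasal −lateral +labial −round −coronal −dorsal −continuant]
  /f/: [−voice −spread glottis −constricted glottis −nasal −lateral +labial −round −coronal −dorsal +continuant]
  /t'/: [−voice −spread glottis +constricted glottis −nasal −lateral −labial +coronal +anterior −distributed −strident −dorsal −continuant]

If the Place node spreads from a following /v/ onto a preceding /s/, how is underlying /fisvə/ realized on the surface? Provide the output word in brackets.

[fifvə]

The Place node dominates the terminals [labial], [round], [coronal], [anterior], [distributed], [strident], [dorsal], [high], [back].
After delinking /s/'s Place and linking /v/'s, the affected terminals become [+labial], [−round], [−coronal], [−dorsal]; [voice], [spread glottis], [constricted glottis], … (outside Place) are retained from /s/.
Among the inventory, only /f/ has exactly this specification, giving the surface form [fifvə].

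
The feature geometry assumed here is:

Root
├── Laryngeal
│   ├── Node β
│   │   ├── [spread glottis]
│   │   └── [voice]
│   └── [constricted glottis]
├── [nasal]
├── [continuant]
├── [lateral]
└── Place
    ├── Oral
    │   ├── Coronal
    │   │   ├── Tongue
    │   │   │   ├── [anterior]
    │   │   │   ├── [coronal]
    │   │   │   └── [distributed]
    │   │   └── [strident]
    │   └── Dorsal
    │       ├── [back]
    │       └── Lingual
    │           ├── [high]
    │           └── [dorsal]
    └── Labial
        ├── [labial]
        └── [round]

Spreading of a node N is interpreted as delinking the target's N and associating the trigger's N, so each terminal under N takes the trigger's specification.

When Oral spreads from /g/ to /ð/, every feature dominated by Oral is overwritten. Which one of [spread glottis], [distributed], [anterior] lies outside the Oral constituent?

[spread glottis]

Under this geometry, Oral contains [anterior], [coronal], [distributed], [strident], [back], [high], [dorsal].
Of the listed options, [anterior], [distributed] are among these and would be overwritten by spreading Oral.
But [spread glottis] is a dependent of Node β, outside Oral; it is therefore untouched by the spreading.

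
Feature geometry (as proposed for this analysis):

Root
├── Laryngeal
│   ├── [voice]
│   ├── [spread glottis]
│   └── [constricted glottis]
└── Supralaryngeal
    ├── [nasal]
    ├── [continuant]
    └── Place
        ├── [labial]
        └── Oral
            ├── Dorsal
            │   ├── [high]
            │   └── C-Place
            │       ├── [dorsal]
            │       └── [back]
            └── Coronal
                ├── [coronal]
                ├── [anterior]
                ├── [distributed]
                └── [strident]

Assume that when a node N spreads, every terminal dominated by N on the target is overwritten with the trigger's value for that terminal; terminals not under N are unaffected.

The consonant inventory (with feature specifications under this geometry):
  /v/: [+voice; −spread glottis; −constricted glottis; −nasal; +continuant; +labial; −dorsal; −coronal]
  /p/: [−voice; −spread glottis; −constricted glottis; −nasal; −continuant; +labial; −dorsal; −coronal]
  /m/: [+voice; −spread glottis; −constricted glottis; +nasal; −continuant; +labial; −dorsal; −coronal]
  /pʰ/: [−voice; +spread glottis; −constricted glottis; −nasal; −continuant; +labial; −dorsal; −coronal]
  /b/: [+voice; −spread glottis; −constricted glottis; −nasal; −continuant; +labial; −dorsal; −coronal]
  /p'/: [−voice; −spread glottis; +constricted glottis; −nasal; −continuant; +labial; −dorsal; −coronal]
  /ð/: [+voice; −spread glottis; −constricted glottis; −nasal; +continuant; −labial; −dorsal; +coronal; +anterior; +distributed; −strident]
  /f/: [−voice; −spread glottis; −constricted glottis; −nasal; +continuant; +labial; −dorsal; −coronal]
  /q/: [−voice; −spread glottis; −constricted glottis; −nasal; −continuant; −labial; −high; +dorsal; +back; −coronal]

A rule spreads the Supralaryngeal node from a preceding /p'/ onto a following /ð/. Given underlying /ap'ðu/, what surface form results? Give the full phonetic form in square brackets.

[ap'bu]

Supralaryngeal immediately or transitively dominates [nasal], [continuant], [labial], [high], [dorsal], [back], [coronal], [anterior], [distributed], [strident].
Spreading Supralaryngeal from /p'/ onto /ð/ replaces those values with /p'/'s: [−nasal], [−continuant], [+labial], [−dorsal], [−coronal]. Features outside Supralaryngeal ([voice], [spread glottis], [constricted glottis]) stay as in /ð/.
The resulting bundle matches /b/ in the inventory; substituting it for /ð/ gives [ap'bu].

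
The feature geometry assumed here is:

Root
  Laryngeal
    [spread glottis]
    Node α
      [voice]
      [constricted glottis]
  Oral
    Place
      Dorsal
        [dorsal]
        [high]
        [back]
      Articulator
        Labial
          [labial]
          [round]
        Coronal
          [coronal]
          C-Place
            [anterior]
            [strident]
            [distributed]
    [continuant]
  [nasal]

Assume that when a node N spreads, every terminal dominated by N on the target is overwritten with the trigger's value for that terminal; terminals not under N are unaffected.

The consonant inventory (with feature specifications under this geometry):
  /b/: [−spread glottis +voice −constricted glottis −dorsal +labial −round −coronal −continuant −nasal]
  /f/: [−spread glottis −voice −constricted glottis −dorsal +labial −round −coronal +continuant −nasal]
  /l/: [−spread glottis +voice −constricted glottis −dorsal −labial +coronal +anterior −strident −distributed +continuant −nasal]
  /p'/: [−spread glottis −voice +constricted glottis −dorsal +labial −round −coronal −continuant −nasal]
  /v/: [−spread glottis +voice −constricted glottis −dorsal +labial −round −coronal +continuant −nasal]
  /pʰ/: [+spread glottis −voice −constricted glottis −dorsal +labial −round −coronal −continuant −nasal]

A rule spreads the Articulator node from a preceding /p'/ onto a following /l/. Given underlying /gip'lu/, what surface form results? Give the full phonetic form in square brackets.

Articulator immediately or transitively dominates [labial], [round], [coronal], [anterior], [strident], [distributed].
The target acquires /p'/'s values for everything under Articulator — [+labial], [−round], [−coronal] — while keeping its own [spread glottis], [voice], [constricted glottis], ….
Among the inventory, only /v/ has exactly this specification, giving the surface form [gip'vu].

[gip'vu]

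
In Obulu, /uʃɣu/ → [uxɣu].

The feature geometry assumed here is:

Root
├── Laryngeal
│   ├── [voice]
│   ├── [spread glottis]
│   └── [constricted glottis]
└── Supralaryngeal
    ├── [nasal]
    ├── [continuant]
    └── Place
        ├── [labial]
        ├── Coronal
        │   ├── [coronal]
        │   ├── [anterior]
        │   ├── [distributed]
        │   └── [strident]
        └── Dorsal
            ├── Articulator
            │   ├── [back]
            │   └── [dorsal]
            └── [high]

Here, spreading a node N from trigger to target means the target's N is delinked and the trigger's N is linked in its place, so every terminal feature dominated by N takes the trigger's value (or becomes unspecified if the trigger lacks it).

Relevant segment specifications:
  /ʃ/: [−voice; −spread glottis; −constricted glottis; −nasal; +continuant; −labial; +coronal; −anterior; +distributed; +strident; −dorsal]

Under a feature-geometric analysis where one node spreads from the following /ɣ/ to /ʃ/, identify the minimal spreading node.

Place

Comparing /ʃ/ with its surface form [x], the features that change are [coronal], [anterior], [distributed], [strident], [dorsal], [high], [back].
The smallest constituent containing every changed terminal is Place — each of its daughters lacks at least one of the affected features.
If Place spreads, every terminal under it takes /ɣ/'s value, producing [x] as observed.
[voice], a feature on which the two segments disagree outside Place, is unchanged — nothing dominating it spread, and Place is the minimal sufficient constituent.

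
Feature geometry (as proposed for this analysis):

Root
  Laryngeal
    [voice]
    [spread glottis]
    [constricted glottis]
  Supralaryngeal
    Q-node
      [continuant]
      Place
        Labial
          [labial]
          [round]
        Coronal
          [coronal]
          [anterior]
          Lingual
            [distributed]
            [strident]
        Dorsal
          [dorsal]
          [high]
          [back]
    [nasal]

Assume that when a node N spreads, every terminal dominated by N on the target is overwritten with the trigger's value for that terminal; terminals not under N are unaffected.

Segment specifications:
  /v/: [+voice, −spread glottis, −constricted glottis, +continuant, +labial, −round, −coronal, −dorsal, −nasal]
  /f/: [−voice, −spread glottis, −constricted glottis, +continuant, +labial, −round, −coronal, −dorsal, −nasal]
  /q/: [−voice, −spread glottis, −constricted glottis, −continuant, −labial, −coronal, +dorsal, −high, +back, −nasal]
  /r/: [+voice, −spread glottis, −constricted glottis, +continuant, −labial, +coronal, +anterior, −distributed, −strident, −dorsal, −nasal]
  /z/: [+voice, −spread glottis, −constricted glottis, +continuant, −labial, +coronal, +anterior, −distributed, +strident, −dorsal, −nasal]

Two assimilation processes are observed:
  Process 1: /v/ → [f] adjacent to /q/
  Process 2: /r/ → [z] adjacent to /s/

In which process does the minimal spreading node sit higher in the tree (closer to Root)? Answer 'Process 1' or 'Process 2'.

In Process 1, [voice] changes, so the minimal spreading node is [voice] at depth 2.
Process 2: the feature that changes is [strident]; the minimal node is [strident] (depth 6).
Depth 2 < depth 6; Process 1 involves the structurally higher constituent [voice].

Process 1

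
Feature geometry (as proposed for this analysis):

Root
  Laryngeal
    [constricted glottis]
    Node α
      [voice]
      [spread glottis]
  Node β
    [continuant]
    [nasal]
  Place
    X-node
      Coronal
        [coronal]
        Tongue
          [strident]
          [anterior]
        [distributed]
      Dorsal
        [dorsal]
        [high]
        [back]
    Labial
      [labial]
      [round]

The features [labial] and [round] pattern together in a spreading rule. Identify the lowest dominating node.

Labial

[labial]: Root → Place → Labial → [labial].
[round] lies under Labial (below Place).
These paths first converge at Labial; no daughter of Labial dominates all 2 features, so Labial is the minimal constituent.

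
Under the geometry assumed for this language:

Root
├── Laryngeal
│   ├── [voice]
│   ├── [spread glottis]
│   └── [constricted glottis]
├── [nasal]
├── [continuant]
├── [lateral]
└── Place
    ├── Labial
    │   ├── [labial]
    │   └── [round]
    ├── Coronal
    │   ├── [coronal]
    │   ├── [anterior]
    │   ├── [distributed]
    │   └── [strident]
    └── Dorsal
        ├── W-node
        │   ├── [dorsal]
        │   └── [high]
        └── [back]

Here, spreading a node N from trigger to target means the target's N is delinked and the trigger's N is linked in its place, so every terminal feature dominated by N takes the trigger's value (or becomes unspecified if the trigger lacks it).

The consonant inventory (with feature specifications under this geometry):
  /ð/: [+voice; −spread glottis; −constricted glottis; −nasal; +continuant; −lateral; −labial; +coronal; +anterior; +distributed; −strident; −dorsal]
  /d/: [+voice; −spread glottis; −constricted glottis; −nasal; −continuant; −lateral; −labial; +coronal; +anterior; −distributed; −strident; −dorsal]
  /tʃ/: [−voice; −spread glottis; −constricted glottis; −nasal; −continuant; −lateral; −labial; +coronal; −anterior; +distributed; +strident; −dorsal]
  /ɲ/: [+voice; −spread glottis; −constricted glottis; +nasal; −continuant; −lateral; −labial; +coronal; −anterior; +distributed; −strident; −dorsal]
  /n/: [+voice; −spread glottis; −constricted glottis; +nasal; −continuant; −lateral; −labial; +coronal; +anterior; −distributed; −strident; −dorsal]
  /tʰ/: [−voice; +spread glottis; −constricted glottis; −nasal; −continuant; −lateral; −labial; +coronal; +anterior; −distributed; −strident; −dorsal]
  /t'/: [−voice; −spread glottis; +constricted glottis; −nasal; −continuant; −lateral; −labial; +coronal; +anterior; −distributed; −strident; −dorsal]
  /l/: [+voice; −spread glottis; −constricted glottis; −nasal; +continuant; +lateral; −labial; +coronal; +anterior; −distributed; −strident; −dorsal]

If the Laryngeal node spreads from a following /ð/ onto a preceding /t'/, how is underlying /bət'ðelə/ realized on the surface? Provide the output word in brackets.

Laryngeal immediately or transitively dominates [voice], [spread glottis], [constricted glottis].
The target acquires /ð/'s values for everything under Laryngeal — [+voice], [−spread glottis], [−constricted glottis] — while keeping its own [nasal], [continuant], [lateral], ….
The resulting bundle matches /d/ in the inventory; substituting it for /t'/ gives [bədðelə].

[bədðelə]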